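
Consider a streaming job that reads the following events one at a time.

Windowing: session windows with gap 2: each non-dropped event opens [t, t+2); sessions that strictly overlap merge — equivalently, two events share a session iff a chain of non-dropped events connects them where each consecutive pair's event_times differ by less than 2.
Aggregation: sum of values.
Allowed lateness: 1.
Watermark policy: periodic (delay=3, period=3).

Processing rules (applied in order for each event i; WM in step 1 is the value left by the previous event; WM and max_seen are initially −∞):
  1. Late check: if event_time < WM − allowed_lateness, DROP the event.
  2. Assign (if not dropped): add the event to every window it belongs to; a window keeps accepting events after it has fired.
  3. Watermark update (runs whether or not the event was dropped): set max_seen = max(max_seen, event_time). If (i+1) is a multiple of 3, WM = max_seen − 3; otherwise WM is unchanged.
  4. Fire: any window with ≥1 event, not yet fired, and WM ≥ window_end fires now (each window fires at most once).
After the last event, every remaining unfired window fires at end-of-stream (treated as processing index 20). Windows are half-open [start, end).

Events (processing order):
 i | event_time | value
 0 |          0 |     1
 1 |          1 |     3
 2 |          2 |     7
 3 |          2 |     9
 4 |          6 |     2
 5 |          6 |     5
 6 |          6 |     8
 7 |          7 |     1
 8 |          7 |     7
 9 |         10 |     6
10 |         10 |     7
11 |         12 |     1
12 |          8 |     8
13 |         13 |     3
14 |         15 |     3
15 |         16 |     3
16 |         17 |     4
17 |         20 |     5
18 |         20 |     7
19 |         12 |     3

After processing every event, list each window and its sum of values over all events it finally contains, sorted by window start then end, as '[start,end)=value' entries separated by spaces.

[0,4)=20 [6,10)=31 [10,12)=13 [12,15)=4 [15,19)=10 [20,22)=12

i=0 t=0 v=1: → [0,2); WM=−∞
i=1 t=1 v=3: → [0,3); WM=−∞
i=2 t=2 v=7: → [0,4); WM=-1
i=3 t=2 v=9: → [0,4); WM=-1
i=4 t=6 v=2: → [6,8); WM=-1
i=5 t=6 v=5: → [6,8); WM=3
i=6 t=6 v=8: → [6,8); WM=3
i=7 t=7 v=1: → [6,9); WM=3
i=8 t=7 v=7: → [6,9); WM=4
i=9 t=10 v=6: → [10,12); WM=4
i=10 t=10 v=7: → [10,12); WM=4
i=11 t=12 v=1: → [12,14); WM=9
i=12 t=8 v=8: → [6,10); WM=9
i=13 t=13 v=3: → [12,15); WM=9
i=14 t=15 v=3: → [15,17); WM=12
i=15 t=16 v=3: → [15,18); WM=12
i=16 t=17 v=4: → [15,19); WM=12
i=17 t=20 v=5: → [20,22); WM=17
i=18 t=20 v=7: → [20,22); WM=17
i=19 t=12 v=3: DROP (t<17-1); WM=17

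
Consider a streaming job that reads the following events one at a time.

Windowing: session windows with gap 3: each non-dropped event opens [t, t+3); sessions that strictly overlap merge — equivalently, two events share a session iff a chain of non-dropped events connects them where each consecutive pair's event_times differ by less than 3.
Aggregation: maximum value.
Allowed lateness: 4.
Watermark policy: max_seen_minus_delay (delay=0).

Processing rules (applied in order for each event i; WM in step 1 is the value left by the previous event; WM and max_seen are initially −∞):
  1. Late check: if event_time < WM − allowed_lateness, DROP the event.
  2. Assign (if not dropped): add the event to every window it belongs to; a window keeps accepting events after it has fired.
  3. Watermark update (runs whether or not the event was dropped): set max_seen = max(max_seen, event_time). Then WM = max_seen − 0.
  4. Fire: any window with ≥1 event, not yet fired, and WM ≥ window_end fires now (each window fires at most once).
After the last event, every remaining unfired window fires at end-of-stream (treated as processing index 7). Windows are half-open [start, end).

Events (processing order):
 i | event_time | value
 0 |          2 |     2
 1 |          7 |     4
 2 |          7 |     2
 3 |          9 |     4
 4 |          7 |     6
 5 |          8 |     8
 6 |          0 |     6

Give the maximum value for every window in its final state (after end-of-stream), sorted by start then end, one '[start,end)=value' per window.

[2,5)=2 [7,12)=8

i=0 t=2 v=2: → [2,5); WM=2
i=1 t=7 v=4: → [7,10); WM=7
i=2 t=7 v=2: → [7,10); WM=7
i=3 t=9 v=4: → [7,12); WM=9
i=4 t=7 v=6: → [7,12); WM=9
i=5 t=8 v=8: → [7,12); WM=9
i=6 t=0 v=6: DROP (t<9-4); WM=9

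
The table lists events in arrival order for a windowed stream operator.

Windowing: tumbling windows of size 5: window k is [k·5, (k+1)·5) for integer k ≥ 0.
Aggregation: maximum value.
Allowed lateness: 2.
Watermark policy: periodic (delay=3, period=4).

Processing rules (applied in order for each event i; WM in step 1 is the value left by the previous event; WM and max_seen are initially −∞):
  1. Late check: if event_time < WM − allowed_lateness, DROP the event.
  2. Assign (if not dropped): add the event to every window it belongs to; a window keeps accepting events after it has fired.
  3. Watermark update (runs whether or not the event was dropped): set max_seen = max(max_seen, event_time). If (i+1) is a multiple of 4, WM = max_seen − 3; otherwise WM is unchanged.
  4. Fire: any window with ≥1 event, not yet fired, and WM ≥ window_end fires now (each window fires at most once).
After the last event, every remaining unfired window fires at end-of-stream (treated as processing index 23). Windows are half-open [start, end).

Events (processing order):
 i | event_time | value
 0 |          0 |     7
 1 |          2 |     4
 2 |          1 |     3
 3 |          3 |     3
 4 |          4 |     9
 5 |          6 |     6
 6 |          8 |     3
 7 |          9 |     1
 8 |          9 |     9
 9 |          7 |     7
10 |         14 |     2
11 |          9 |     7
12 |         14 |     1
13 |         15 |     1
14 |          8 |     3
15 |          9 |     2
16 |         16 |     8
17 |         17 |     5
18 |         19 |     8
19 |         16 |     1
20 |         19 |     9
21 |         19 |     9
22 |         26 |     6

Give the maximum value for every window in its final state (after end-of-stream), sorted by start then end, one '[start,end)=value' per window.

[0,5)=9 [5,10)=9 [10,15)=2 [15,20)=9 [25,30)=6

i=0 t=0 v=7: → [0,5); WM=−∞
i=1 t=2 v=4: → [0,5); WM=−∞
i=2 t=1 v=3: → [0,5); WM=−∞
i=3 t=3 v=3: → [0,5); WM=0
i=4 t=4 v=9: → [0,5); WM=0
i=5 t=6 v=6: → [5,10); WM=0
i=6 t=8 v=3: → [5,10); WM=0
i=7 t=9 v=1: → [5,10); WM=6; [0,5) fires=9
i=8 t=9 v=9: → [5,10); WM=6
i=9 t=7 v=7: → [5,10); WM=6
i=10 t=14 v=2: → [10,15); WM=6
i=11 t=9 v=7: → [5,10); WM=11; [5,10) fires=9
i=12 t=14 v=1: → [10,15); WM=11
i=13 t=15 v=1: → [15,20); WM=11
i=14 t=8 v=3: DROP (t<11-2); WM=11
i=15 t=9 v=2: → [5,10); WM=12
i=16 t=16 v=8: → [15,20); WM=12
i=17 t=17 v=5: → [15,20); WM=12
i=18 t=19 v=8: → [15,20); WM=12
i=19 t=16 v=1: → [15,20); WM=16; [10,15) fires=2
i=20 t=19 v=9: → [15,20); WM=16
i=21 t=19 v=9: → [15,20); WM=16
i=22 t=26 v=6: → [25,30); WM=16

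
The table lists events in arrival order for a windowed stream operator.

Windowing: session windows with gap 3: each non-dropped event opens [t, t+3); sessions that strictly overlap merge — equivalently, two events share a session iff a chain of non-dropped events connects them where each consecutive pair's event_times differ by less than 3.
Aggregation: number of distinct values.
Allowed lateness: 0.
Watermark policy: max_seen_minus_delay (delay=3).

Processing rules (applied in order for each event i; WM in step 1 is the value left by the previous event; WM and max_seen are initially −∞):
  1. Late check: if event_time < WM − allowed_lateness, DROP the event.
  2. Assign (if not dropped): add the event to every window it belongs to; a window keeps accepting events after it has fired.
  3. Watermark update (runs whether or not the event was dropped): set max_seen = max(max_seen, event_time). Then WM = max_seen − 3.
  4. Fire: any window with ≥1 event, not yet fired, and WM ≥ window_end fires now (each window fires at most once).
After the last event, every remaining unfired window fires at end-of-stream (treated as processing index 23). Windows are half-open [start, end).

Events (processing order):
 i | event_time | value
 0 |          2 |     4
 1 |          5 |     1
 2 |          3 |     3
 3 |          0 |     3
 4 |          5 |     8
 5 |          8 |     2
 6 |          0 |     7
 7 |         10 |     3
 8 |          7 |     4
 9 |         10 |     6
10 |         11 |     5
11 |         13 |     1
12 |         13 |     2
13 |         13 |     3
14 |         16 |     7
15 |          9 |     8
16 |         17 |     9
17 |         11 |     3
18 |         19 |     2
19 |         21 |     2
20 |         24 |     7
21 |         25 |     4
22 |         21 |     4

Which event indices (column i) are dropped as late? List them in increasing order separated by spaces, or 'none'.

3 6 15 17 22

i=0 t=2 v=4: → [2,5); WM=-1
i=1 t=5 v=1: → [5,8); WM=2
i=2 t=3 v=3: → [2,8); WM=2
i=3 t=0 v=3: DROP (t<2-0); WM=2
i=4 t=5 v=8: → [2,8); WM=2
i=5 t=8 v=2: → [8,11); WM=5
i=6 t=0 v=7: DROP (t<5-0); WM=5
i=7 t=10 v=3: → [8,13); WM=7
i=8 t=7 v=4: → [2,13); WM=7
i=9 t=10 v=6: → [2,13); WM=7
i=10 t=11 v=5: → [2,14); WM=8
i=11 t=13 v=1: → [2,16); WM=10
i=12 t=13 v=2: → [2,16); WM=10
i=13 t=13 v=3: → [2,16); WM=10
i=14 t=16 v=7: → [16,19); WM=13
i=15 t=9 v=8: DROP (t<13-0); WM=13
i=16 t=17 v=9: → [16,20); WM=14
i=17 t=11 v=3: DROP (t<14-0); WM=14
i=18 t=19 v=2: → [16,22); WM=16
i=19 t=21 v=2: → [16,24); WM=18
i=20 t=24 v=7: → [24,27); WM=21
i=21 t=25 v=4: → [24,28); WM=22
i=22 t=21 v=4: DROP (t<22-0); WM=22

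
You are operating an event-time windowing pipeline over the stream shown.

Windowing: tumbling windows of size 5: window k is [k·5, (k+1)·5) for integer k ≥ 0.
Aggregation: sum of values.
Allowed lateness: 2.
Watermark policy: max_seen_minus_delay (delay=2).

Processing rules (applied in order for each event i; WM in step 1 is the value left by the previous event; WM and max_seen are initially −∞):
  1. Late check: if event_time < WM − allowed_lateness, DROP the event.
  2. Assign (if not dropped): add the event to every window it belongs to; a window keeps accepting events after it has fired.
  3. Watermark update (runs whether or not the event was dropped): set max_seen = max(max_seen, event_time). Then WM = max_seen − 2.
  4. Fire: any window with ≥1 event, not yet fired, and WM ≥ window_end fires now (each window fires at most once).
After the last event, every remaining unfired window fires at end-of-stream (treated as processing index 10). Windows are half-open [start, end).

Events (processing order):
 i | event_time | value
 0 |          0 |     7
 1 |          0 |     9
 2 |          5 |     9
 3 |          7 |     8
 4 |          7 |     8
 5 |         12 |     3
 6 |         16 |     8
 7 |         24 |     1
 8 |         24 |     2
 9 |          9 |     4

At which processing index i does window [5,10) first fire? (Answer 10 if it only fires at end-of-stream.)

5

i=0 t=0 v=7: → [0,5); WM=-2
i=1 t=0 v=9: → [0,5); WM=-2
i=2 t=5 v=9: → [5,10); WM=3
i=3 t=7 v=8: → [5,10); WM=5; [0,5) fires=16
i=4 t=7 v=8: → [5,10); WM=5
i=5 t=12 v=3: → [10,15); WM=10; [5,10) fires=25
i=6 t=16 v=8: → [15,20); WM=14
i=7 t=24 v=1: → [20,25); WM=22; [10,15) fires=3 [15,20) fires=8
i=8 t=24 v=2: → [20,25); WM=22
i=9 t=9 v=4: DROP (t<22-2); WM=22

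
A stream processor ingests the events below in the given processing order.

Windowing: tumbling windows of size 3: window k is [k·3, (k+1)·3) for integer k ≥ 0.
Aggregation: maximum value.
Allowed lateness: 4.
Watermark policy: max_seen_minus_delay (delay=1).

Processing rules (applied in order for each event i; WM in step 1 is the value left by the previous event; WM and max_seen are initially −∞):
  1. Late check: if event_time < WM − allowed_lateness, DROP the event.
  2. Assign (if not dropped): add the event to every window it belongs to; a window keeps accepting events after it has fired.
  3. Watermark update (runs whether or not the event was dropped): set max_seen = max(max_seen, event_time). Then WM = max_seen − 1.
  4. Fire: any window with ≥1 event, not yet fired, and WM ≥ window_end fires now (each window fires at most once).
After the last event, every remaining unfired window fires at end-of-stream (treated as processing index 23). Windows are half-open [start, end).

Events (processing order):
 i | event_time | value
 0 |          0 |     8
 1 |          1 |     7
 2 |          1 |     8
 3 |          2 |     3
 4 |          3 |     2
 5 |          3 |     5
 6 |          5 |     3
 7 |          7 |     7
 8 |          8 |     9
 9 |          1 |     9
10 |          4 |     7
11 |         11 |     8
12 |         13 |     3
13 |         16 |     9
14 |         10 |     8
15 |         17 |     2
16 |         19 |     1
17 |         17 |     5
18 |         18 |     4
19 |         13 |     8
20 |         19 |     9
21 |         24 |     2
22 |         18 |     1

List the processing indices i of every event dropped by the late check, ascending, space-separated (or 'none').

9 14 19 22

i=0 t=0 v=8: → [0,3); WM=-1
i=1 t=1 v=7: → [0,3); WM=0
i=2 t=1 v=8: → [0,3); WM=0
i=3 t=2 v=3: → [0,3); WM=1
i=4 t=3 v=2: → [3,6); WM=2
i=5 t=3 v=5: → [3,6); WM=2
i=6 t=5 v=3: → [3,6); WM=4; [0,3) fires=8
i=7 t=7 v=7: → [6,9); WM=6; [3,6) fires=5
i=8 t=8 v=9: → [6,9); WM=7
i=9 t=1 v=9: DROP (t<7-4); WM=7
i=10 t=4 v=7: → [3,6); WM=7
i=11 t=11 v=8: → [9,12); WM=10; [6,9) fires=9
i=12 t=13 v=3: → [12,15); WM=12; [9,12) fires=8
i=13 t=16 v=9: → [15,18); WM=15; [12,15) fires=3
i=14 t=10 v=8: DROP (t<15-4); WM=15
i=15 t=17 v=2: → [15,18); WM=16
i=16 t=19 v=1: → [18,21); WM=18; [15,18) fires=9
i=17 t=17 v=5: → [15,18); WM=18
i=18 t=18 v=4: → [18,21); WM=18
i=19 t=13 v=8: DROP (t<18-4); WM=18
i=20 t=19 v=9: → [18,21); WM=18
i=21 t=24 v=2: → [24,27); WM=23; [18,21) fires=9
i=22 t=18 v=1: DROP (t<23-4); WM=23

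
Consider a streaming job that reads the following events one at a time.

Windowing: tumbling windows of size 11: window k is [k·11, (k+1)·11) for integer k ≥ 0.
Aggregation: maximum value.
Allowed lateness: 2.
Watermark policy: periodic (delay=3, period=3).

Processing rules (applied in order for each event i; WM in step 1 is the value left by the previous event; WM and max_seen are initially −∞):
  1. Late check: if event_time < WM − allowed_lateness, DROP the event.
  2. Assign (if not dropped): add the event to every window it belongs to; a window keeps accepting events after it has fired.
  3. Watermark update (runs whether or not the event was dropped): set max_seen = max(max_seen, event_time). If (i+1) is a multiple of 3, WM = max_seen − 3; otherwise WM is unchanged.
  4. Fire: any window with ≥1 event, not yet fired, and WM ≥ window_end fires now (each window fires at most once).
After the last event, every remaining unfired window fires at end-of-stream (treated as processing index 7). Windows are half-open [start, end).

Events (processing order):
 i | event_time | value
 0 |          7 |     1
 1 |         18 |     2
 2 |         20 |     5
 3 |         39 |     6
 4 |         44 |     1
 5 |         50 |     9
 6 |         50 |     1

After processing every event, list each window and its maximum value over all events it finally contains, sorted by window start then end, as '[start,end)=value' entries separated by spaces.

[0,11)=1 [11,22)=5 [33,44)=6 [44,55)=9

i=0 t=7 v=1: → [0,11); WM=−∞
i=1 t=18 v=2: → [11,22); WM=−∞
i=2 t=20 v=5: → [11,22); WM=17; [0,11) fires=1
i=3 t=39 v=6: → [33,44); WM=17
i=4 t=44 v=1: → [44,55); WM=17
i=5 t=50 v=9: → [44,55); WM=47; [11,22) fires=5 [33,44) fires=6
i=6 t=50 v=1: → [44,55); WM=47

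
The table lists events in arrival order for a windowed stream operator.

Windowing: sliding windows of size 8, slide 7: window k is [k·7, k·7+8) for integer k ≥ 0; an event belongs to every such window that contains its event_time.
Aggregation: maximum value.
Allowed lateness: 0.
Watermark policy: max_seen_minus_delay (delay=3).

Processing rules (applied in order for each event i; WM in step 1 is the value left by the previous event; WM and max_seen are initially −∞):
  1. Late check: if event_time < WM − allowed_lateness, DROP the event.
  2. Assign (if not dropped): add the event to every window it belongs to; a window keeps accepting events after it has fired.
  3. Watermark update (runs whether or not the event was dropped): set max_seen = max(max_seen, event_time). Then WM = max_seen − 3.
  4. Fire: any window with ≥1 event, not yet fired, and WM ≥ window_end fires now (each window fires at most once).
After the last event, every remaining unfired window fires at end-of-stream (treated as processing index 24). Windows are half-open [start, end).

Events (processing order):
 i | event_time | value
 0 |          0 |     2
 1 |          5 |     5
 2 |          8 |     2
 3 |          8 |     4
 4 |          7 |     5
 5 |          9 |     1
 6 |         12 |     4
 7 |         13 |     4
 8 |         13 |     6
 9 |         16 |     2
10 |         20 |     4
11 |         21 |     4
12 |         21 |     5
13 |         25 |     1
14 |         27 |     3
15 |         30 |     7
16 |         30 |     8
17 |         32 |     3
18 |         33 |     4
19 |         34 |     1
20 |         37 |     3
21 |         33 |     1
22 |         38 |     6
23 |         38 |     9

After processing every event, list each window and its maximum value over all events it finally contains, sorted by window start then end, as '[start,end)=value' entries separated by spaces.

[0,8)=5 [7,15)=6 [14,22)=5 [21,29)=5 [28,36)=8 [35,43)=9

i=0 t=0 v=2: → [0,8); WM=-3
i=1 t=5 v=5: → [0,8); WM=2
i=2 t=8 v=2: → [7,15); WM=5
i=3 t=8 v=4: → [7,15); WM=5
i=4 t=7 v=5: → [7,15),[0,8); WM=5
i=5 t=9 v=1: → [7,15); WM=6
i=6 t=12 v=4: → [7,15); WM=9; [0,8) fires=5
i=7 t=13 v=4: → [7,15); WM=10
i=8 t=13 v=6: → [7,15); WM=10
i=9 t=16 v=2: → [14,22); WM=13
i=10 t=20 v=4: → [14,22); WM=17; [7,15) fires=6
i=11 t=21 v=4: → [21,29),[14,22); WM=18
i=12 t=21 v=5: → [21,29),[14,22); WM=18
i=13 t=25 v=1: → [21,29); WM=22; [14,22) fires=5
i=14 t=27 v=3: → [21,29); WM=24
i=15 t=30 v=7: → [28,36); WM=27
i=16 t=30 v=8: → [28,36); WM=27
i=17 t=32 v=3: → [28,36); WM=29; [21,29) fires=5
i=18 t=33 v=4: → [28,36); WM=30
i=19 t=34 v=1: → [28,36); WM=31
i=20 t=37 v=3: → [35,43); WM=34
i=21 t=33 v=1: DROP (t<34-0); WM=34
i=22 t=38 v=6: → [35,43); WM=35
i=23 t=38 v=9: → [35,43); WM=35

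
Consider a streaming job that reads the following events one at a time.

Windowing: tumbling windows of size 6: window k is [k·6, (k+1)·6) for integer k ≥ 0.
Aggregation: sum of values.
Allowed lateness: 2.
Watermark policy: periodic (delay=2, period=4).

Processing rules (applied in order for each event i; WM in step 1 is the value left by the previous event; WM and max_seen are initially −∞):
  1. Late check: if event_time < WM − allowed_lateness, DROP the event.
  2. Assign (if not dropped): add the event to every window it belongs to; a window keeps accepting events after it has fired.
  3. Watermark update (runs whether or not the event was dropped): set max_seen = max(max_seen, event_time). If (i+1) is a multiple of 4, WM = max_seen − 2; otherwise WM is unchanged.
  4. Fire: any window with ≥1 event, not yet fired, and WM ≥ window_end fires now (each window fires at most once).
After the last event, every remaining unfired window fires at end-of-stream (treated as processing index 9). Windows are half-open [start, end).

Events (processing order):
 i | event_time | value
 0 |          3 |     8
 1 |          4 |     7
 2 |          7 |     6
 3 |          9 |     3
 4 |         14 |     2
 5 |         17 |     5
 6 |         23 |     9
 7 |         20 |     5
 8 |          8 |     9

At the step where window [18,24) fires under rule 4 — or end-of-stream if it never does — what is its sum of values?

14

i=0 t=3 v=8: → [0,6); WM=−∞
i=1 t=4 v=7: → [0,6); WM=−∞
i=2 t=7 v=6: → [6,12); WM=−∞
i=3 t=9 v=3: → [6,12); WM=7; [0,6) fires=15
i=4 t=14 v=2: → [12,18); WM=7
i=5 t=17 v=5: → [12,18); WM=7
i=6 t=23 v=9: → [18,24); WM=7
i=7 t=20 v=5: → [18,24); WM=21; [6,12) fires=9 [12,18) fires=7
i=8 t=8 v=9: DROP (t<21-2); WM=21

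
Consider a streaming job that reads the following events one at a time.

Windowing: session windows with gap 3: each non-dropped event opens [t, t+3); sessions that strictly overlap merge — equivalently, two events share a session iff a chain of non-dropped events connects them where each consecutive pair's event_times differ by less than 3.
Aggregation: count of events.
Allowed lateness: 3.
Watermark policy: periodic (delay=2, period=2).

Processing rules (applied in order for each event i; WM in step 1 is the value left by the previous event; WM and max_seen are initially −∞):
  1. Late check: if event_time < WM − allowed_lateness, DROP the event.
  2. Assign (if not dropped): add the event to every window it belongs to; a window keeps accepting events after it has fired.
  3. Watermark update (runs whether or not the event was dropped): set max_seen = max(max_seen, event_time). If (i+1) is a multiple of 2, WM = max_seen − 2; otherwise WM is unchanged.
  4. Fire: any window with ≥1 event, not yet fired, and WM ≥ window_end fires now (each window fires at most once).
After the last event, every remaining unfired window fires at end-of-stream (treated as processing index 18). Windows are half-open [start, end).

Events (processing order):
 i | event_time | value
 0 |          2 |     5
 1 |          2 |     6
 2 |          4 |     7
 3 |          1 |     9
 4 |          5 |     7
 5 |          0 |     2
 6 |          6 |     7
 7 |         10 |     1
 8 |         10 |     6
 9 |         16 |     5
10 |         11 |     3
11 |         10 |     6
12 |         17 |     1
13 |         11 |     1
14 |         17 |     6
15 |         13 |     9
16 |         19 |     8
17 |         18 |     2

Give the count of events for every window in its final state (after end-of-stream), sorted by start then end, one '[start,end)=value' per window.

[0,9)=7 [10,16)=5 [16,22)=5

i=0 t=2 v=5: → [2,5); WM=−∞
i=1 t=2 v=6: → [2,5); WM=0
i=2 t=4 v=7: → [2,7); WM=0
i=3 t=1 v=9: → [1,7); WM=2
i=4 t=5 v=7: → [1,8); WM=2
i=5 t=0 v=2: → [0,8); WM=3
i=6 t=6 v=7: → [0,9); WM=3
i=7 t=10 v=1: → [10,13); WM=8
i=8 t=10 v=6: → [10,13); WM=8
i=9 t=16 v=5: → [16,19); WM=14
i=10 t=11 v=3: → [10,14); WM=14
i=11 t=10 v=6: DROP (t<14-3); WM=14
i=12 t=17 v=1: → [16,20); WM=14
i=13 t=11 v=1: → [10,14); WM=15
i=14 t=17 v=6: → [16,20); WM=15
i=15 t=13 v=9: → [10,16); WM=15
i=16 t=19 v=8: → [16,22); WM=15
i=17 t=18 v=2: → [16,22); WM=17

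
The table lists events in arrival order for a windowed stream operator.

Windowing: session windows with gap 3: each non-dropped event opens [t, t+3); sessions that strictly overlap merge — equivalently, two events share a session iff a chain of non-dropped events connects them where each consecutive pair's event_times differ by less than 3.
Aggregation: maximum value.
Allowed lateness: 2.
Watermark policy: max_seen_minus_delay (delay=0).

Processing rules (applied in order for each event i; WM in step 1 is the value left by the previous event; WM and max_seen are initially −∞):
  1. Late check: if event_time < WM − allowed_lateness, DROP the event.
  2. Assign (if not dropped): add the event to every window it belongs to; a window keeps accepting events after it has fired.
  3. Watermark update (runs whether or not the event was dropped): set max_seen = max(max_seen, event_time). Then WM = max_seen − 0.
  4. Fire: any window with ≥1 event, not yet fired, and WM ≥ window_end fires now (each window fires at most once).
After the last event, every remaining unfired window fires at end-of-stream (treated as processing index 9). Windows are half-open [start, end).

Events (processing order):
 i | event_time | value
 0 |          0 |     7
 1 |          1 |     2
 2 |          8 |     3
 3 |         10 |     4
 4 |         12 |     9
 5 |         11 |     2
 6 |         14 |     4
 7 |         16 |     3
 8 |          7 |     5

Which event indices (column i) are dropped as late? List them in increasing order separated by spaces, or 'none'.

i=0 t=0 v=7: → [0,3); WM=0
i=1 t=1 v=2: → [0,4); WM=1
i=2 t=8 v=3: → [8,11); WM=8
i=3 t=10 v=4: → [8,13); WM=10
i=4 t=12 v=9: → [8,15); WM=12
i=5 t=11 v=2: → [8,15); WM=12
i=6 t=14 v=4: → [8,17); WM=14
i=7 t=16 v=3: → [8,19); WM=16
i=8 t=7 v=5: DROP (t<16-2); WM=16

8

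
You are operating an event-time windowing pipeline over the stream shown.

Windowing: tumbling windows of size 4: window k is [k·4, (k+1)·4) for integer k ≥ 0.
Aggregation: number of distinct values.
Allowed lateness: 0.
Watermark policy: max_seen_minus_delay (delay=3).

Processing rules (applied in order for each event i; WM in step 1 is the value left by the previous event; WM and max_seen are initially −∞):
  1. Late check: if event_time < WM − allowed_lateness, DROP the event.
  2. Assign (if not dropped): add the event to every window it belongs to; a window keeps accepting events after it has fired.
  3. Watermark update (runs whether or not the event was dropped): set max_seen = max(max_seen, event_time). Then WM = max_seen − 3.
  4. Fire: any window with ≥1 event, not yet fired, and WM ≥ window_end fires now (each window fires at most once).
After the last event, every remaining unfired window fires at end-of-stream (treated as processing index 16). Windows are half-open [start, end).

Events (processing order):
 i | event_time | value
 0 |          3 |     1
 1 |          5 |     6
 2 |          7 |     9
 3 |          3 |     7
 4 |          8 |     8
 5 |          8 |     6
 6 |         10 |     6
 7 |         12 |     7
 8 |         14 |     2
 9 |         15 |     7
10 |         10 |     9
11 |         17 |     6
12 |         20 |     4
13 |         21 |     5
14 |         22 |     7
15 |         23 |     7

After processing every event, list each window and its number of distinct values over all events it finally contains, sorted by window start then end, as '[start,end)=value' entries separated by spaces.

i=0 t=3 v=1: → [0,4); WM=0
i=1 t=5 v=6: → [4,8); WM=2
i=2 t=7 v=9: → [4,8); WM=4; [0,4) fires=1
i=3 t=3 v=7: DROP (t<4-0); WM=4
i=4 t=8 v=8: → [8,12); WM=5
i=5 t=8 v=6: → [8,12); WM=5
i=6 t=10 v=6: → [8,12); WM=7
i=7 t=12 v=7: → [12,16); WM=9; [4,8) fires=2
i=8 t=14 v=2: → [12,16); WM=11
i=9 t=15 v=7: → [12,16); WM=12; [8,12) fires=2
i=10 t=10 v=9: DROP (t<12-0); WM=12
i=11 t=17 v=6: → [16,20); WM=14
i=12 t=20 v=4: → [20,24); WM=17; [12,16) fires=2
i=13 t=21 v=5: → [20,24); WM=18
i=14 t=22 v=7: → [20,24); WM=19
i=15 t=23 v=7: → [20,24); WM=20; [16,20) fires=1

[0,4)=1 [4,8)=2 [8,12)=2 [12,16)=2 [16,20)=1 [20,24)=3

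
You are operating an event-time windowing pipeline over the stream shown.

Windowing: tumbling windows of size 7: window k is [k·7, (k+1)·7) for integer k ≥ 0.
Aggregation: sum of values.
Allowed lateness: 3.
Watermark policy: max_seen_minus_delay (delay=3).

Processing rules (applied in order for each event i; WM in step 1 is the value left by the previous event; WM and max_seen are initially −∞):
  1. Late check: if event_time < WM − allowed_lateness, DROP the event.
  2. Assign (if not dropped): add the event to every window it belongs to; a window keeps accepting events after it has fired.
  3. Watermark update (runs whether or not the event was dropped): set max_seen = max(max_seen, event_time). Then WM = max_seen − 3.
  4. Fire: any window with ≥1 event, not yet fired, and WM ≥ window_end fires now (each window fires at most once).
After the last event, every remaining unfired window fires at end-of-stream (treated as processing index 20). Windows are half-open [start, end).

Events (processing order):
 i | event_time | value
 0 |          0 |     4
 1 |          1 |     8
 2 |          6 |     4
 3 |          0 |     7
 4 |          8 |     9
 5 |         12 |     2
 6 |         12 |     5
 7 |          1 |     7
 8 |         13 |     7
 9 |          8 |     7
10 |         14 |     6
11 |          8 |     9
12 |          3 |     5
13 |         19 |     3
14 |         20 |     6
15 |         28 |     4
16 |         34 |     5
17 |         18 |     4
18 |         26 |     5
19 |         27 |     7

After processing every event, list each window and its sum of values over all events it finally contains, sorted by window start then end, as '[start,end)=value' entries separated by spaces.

i=0 t=0 v=4: → [0,7); WM=-3
i=1 t=1 v=8: → [0,7); WM=-2
i=2 t=6 v=4: → [0,7); WM=3
i=3 t=0 v=7: → [0,7); WM=3
i=4 t=8 v=9: → [7,14); WM=5
i=5 t=12 v=2: → [7,14); WM=9; [0,7) fires=23
i=6 t=12 v=5: → [7,14); WM=9
i=7 t=1 v=7: DROP (t<9-3); WM=9
i=8 t=13 v=7: → [7,14); WM=10
i=9 t=8 v=7: → [7,14); WM=10
i=10 t=14 v=6: → [14,21); WM=11
i=11 t=8 v=9: → [7,14); WM=11
i=12 t=3 v=5: DROP (t<11-3); WM=11
i=13 t=19 v=3: → [14,21); WM=16; [7,14) fires=39
i=14 t=20 v=6: → [14,21); WM=17
i=15 t=28 v=4: → [28,35); WM=25; [14,21) fires=15
i=16 t=34 v=5: → [28,35); WM=31
i=17 t=18 v=4: DROP (t<31-3); WM=31
i=18 t=26 v=5: DROP (t<31-3); WM=31
i=19 t=27 v=7: DROP (t<31-3); WM=31

[0,7)=23 [7,14)=39 [14,21)=15 [28,35)=9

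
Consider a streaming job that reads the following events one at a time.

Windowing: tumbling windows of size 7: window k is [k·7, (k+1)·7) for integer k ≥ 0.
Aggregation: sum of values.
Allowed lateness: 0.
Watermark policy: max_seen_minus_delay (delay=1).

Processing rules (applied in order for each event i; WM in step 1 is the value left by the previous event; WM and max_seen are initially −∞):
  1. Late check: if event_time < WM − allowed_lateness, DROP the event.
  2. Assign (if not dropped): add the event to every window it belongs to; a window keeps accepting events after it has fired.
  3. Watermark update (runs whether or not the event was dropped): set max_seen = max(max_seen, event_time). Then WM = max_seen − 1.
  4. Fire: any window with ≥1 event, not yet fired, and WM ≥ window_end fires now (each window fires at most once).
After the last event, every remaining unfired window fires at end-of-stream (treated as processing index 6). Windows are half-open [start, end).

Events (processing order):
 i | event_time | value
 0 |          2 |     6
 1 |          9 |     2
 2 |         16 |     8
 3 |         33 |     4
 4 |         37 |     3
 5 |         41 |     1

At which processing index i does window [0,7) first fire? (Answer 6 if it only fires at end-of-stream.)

1

i=0 t=2 v=6: → [0,7); WM=1
i=1 t=9 v=2: → [7,14); WM=8; [0,7) fires=6
i=2 t=16 v=8: → [14,21); WM=15; [7,14) fires=2
i=3 t=33 v=4: → [28,35); WM=32; [14,21) fires=8
i=4 t=37 v=3: → [35,42); WM=36; [28,35) fires=4
i=5 t=41 v=1: → [35,42); WM=40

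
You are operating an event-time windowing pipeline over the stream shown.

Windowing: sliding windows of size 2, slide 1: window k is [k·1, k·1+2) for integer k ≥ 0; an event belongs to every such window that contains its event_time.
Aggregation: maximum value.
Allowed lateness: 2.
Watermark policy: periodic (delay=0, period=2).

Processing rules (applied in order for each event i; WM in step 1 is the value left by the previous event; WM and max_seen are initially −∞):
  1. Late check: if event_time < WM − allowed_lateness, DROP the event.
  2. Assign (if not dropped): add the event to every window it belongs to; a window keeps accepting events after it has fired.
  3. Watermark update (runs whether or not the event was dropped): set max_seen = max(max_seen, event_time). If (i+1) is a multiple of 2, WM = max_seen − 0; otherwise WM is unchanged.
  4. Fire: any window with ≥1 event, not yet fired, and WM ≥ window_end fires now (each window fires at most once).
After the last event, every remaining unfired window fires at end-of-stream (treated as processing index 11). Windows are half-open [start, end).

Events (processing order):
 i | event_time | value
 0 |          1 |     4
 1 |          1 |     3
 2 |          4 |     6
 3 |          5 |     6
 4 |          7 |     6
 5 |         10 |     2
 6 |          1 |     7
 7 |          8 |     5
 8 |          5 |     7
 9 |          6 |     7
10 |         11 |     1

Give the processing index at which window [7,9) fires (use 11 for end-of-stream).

5

i=0 t=1 v=4: → [1,3),[0,2); WM=−∞
i=1 t=1 v=3: → [1,3),[0,2); WM=1
i=2 t=4 v=6: → [4,6),[3,5); WM=1
i=3 t=5 v=6: → [5,7),[4,6); WM=5; [0,2) fires=4 [1,3) fires=4 [3,5) fires=6
i=4 t=7 v=6: → [7,9),[6,8); WM=5
i=5 t=10 v=2: → [10,12),[9,11); WM=10; [4,6) fires=6 [5,7) fires=6 [6,8) fires=6 [7,9) fires=6
i=6 t=1 v=7: DROP (t<10-2); WM=10
i=7 t=8 v=5: → [8,10),[7,9); WM=10; [8,10) fires=5
i=8 t=5 v=7: DROP (t<10-2); WM=10
i=9 t=6 v=7: DROP (t<10-2); WM=10
i=10 t=11 v=1: → [11,13),[10,12); WM=10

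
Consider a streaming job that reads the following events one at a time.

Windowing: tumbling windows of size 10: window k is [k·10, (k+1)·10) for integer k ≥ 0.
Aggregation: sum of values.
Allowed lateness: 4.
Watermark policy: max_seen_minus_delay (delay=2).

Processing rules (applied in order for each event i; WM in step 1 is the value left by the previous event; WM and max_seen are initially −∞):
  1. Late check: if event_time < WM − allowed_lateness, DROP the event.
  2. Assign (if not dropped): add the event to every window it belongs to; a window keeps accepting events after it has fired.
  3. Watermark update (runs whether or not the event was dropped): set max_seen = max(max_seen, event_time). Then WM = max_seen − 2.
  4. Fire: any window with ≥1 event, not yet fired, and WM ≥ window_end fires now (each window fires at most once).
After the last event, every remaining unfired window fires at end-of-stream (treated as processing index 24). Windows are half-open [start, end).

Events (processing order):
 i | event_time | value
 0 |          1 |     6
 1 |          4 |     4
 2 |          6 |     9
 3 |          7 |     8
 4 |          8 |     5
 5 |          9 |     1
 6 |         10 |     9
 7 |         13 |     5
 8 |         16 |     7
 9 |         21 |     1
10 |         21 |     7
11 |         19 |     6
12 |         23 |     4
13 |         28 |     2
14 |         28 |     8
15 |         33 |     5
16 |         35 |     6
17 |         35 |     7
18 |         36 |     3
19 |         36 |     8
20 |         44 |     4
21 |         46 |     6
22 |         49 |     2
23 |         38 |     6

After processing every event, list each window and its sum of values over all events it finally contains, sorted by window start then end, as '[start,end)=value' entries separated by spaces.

i=0 t=1 v=6: → [0,10); WM=-1
i=1 t=4 v=4: → [0,10); WM=2
i=2 t=6 v=9: → [0,10); WM=4
i=3 t=7 v=8: → [0,10); WM=5
i=4 t=8 v=5: → [0,10); WM=6
i=5 t=9 v=1: → [0,10); WM=7
i=6 t=10 v=9: → [10,20); WM=8
i=7 t=13 v=5: → [10,20); WM=11; [0,10) fires=33
i=8 t=16 v=7: → [10,20); WM=14
i=9 t=21 v=1: → [20,30); WM=19
i=10 t=21 v=7: → [20,30); WM=19
i=11 t=19 v=6: → [10,20); WM=19
i=12 t=23 v=4: → [20,30); WM=21; [10,20) fires=27
i=13 t=28 v=2: → [20,30); WM=26
i=14 t=28 v=8: → [20,30); WM=26
i=15 t=33 v=5: → [30,40); WM=31; [20,30) fires=22
i=16 t=35 v=6: → [30,40); WM=33
i=17 t=35 v=7: → [30,40); WM=33
i=18 t=36 v=3: → [30,40); WM=34
i=19 t=36 v=8: → [30,40); WM=34
i=20 t=44 v=4: → [40,50); WM=42; [30,40) fires=29
i=21 t=46 v=6: → [40,50); WM=44
i=22 t=49 v=2: → [40,50); WM=47
i=23 t=38 v=6: DROP (t<47-4); WM=47

[0,10)=33 [10,20)=27 [20,30)=22 [30,40)=29 [40,50)=12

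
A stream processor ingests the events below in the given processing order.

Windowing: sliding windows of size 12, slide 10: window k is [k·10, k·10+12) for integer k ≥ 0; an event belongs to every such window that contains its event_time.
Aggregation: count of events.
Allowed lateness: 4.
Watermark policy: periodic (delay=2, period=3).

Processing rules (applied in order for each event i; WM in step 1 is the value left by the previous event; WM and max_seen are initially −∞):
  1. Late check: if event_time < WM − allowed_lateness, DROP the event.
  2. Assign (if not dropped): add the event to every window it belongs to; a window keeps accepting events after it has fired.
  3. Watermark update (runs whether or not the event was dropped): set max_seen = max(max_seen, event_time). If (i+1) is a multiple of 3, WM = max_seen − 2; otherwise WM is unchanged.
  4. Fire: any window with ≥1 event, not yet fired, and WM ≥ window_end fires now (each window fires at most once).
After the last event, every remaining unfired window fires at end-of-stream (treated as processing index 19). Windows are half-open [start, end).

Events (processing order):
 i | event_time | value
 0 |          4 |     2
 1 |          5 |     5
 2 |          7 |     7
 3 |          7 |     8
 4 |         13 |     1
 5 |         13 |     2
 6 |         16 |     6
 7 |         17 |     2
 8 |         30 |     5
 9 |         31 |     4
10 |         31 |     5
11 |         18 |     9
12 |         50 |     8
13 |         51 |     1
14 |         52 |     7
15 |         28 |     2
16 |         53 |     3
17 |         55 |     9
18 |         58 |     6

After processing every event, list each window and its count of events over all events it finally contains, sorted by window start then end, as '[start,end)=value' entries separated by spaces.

i=0 t=4 v=2: → [0,12); WM=−∞
i=1 t=5 v=5: → [0,12); WM=−∞
i=2 t=7 v=7: → [0,12); WM=5
i=3 t=7 v=8: → [0,12); WM=5
i=4 t=13 v=1: → [10,22); WM=5
i=5 t=13 v=2: → [10,22); WM=11
i=6 t=16 v=6: → [10,22); WM=11
i=7 t=17 v=2: → [10,22); WM=11
i=8 t=30 v=5: → [30,42),[20,32); WM=28; [0,12) fires=4 [10,22) fires=4
i=9 t=31 v=4: → [30,42),[20,32); WM=28
i=10 t=31 v=5: → [30,42),[20,32); WM=28
i=11 t=18 v=9: DROP (t<28-4); WM=29
i=12 t=50 v=8: → [50,62),[40,52); WM=29
i=13 t=51 v=1: → [50,62),[40,52); WM=29
i=14 t=52 v=7: → [50,62); WM=50; [20,32) fires=3 [30,42) fires=3
i=15 t=28 v=2: DROP (t<50-4); WM=50
i=16 t=53 v=3: → [50,62); WM=50
i=17 t=55 v=9: → [50,62); WM=53; [40,52) fires=2
i=18 t=58 v=6: → [50,62); WM=53

[0,12)=4 [10,22)=4 [20,32)=3 [30,42)=3 [40,52)=2 [50,62)=6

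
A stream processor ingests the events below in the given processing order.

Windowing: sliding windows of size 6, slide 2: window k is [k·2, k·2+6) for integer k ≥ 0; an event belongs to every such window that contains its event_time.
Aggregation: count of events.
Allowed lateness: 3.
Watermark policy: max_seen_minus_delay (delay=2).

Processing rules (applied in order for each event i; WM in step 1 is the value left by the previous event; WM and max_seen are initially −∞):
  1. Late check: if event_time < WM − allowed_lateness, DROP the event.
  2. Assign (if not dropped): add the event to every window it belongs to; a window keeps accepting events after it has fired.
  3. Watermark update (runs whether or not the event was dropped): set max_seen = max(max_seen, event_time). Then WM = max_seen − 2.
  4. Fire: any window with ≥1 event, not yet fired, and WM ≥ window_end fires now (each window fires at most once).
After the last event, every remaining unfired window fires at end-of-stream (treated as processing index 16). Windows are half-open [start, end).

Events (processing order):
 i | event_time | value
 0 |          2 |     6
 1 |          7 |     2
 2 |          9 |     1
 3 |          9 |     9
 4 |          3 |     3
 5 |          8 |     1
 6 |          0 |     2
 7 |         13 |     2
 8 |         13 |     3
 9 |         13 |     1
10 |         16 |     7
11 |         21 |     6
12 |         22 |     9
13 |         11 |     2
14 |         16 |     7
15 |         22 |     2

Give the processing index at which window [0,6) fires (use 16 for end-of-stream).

2

i=0 t=2 v=6: → [2,8),[0,6); WM=0
i=1 t=7 v=2: → [6,12),[4,10),[2,8); WM=5
i=2 t=9 v=1: → [8,14),[6,12),[4,10); WM=7; [0,6) fires=1
i=3 t=9 v=9: → [8,14),[6,12),[4,10); WM=7
i=4 t=3 v=3: DROP (t<7-3); WM=7
i=5 t=8 v=1: → [8,14),[6,12),[4,10); WM=7
i=6 t=0 v=2: DROP (t<7-3); WM=7
i=7 t=13 v=2: → [12,18),[10,16),[8,14); WM=11; [2,8) fires=2 [4,10) fires=4
i=8 t=13 v=3: → [12,18),[10,16),[8,14); WM=11
i=9 t=13 v=1: → [12,18),[10,16),[8,14); WM=11
i=10 t=16 v=7: → [16,22),[14,20),[12,18); WM=14; [6,12) fires=4 [8,14) fires=6
i=11 t=21 v=6: → [20,26),[18,24),[16,22); WM=19; [10,16) fires=3 [12,18) fires=4
i=12 t=22 v=9: → [22,28),[20,26),[18,24); WM=20; [14,20) fires=1
i=13 t=11 v=2: DROP (t<20-3); WM=20
i=14 t=16 v=7: DROP (t<20-3); WM=20
i=15 t=22 v=2: → [22,28),[20,26),[18,24); WM=20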